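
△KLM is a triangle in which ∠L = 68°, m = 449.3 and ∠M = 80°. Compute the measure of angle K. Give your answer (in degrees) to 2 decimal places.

∠K ≈ 32.00°

The third angle is ∠K = 180° − ∠L − ∠M = 32.00°.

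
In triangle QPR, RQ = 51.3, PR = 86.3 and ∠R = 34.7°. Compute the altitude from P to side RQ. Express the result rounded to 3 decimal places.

h_P ≈ 49.129

By the law of cosines, QP² = PR² + RQ² − 2·PR·RQ·cos R = 2799.8, so QP ≈ 52.913.
Area = ½·PR·RQ·sin R ≈ 1260.2.
The altitude from P has length 2·area/RQ ≈ 49.129.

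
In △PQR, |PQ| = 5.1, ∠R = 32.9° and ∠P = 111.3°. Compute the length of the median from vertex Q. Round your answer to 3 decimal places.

The third angle is ∠Q = 180° − ∠R − ∠P = 35.80°.
Law of sines: |QR| = |PQ|·sin P/sin R ≈ 8.7479.
Law of sines: |RP| = |PQ|·sin Q/sin R ≈ 5.4923.
Median from Q: ½√(2·|PQ|² + 2·|QR|² − |RP|²) ≈ 6.6126.

m_Q ≈ 6.613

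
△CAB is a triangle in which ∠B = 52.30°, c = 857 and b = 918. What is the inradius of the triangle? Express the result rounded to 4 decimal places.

Law of sines: sin C = c·sin B/b ≈ 0.73865.
Since b ≥ c, only the acute value applies: ∠C ≈ 47.62°.
Then ∠A = 180° − ∠B − ∠C ≈ 80.08°.
Law of sines gives a = b·sin A/sin B ≈ 1142.9.
Area = ½·b·c·sin A ≈ 3.8749e+05.
Semiperimeter s = (857+1142.9+918)/2 = 1458.9.
Inradius = area/s = 3.8749e+05/1458.9 ≈ 265.59.

265.5930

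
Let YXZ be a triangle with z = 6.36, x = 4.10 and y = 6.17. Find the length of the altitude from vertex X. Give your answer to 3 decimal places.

Semiperimeter s = (6.17 + 4.1 + 6.36)/2 = 8.315.
Heron's formula: area = √(8.315·2.145·4.215·1.955) ≈ 12.123.
The altitude from X has length 2·area/x ≈ 5.9138.

h_X ≈ 5.914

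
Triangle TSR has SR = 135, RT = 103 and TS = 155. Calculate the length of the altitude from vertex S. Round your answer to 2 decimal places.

h_S ≈ 132.97

Semiperimeter s = (135 + 103 + 155)/2 = 196.5.
Heron's formula: area = √(196.5·61.5·93.5·41.5) ≈ 6847.8.
The altitude from S has length 2·area/RT ≈ 132.97.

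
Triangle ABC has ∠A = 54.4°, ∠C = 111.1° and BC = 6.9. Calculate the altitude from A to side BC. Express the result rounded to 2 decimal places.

The third angle is ∠B = 180° − ∠C − ∠A = 14.50°.
Law of sines: CA = BC·sin B/sin A ≈ 2.1247.
Law of sines: AB = BC·sin C/sin A ≈ 7.9171.
Area = ½·BC·CA·sin C ≈ 6.8389.
The altitude from A has length 2·area/BC ≈ 1.9823.

h_A ≈ 1.98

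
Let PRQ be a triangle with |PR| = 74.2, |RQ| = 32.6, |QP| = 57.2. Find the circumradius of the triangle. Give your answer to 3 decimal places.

39.076

By the law of cosines, cos P = (|QP|² + |PR|² − |RQ|²) / (2·|QP|·|PR|) ≈ 0.90885, so ∠P ≈ 24.65°.
Circumradius = |RQ|/(2 sin P) ≈ 39.076.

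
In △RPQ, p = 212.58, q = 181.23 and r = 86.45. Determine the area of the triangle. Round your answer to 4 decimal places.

7738.3850

Semiperimeter s = (86.45 + 212.58 + 181.23)/2 = 240.13.
Heron's formula: area = √(240.13·153.68·27.55·58.9) ≈ 7738.4.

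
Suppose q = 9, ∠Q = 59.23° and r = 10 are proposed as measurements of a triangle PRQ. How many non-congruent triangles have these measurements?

2

r·sin Q = 10·sin(59.23°) ≈ 8.592.
Since r sin Q < q < r (8.592 < 9 < 10), two triangles exist.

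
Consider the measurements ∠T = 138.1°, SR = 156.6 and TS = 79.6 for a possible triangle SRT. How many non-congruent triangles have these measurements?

TS·sin T = 79.6·sin(138.1°) ≈ 53.16.
Since ∠T is not acute, a triangle exists only if SR > TS; here SR > TS, so there is exactly one triangle.

1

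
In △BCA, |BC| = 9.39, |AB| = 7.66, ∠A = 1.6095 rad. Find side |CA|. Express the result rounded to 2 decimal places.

5.14

Law of sines: sin C = |AB|·sin A/|BC| ≈ 0.81515.
Since |BC| ≥ |AB|, only the acute value applies: ∠C ≈ 0.9530 rad.
Then ∠B = π − ∠A − ∠C ≈ 0.5791 rad.
Law of sines gives |CA| = |BC|·sin B/sin A ≈ 5.1428.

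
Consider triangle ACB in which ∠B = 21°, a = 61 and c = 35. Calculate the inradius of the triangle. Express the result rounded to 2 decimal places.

6.03

By the law of cosines, b² = a² + c² − 2·a·c·cos B = 959.61, so b ≈ 30.978.
Area = ½·a·c·sin B ≈ 382.56.
Semiperimeter s = (61+35+30.978)/2 = 63.489.
Inradius = area/s = 382.56/63.489 ≈ 6.0256.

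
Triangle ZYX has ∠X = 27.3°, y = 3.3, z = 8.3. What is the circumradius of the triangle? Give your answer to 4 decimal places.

6.0797

By the law of cosines, x² = z² + y² − 2·z·y·cos X = 31.102, so x ≈ 5.5769.
Area = ½·z·y·sin X ≈ 6.2812.
Circumradius = x/(2 sin X) ≈ 6.0797.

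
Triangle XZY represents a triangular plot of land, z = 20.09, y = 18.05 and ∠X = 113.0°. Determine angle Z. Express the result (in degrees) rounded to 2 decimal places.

By the law of cosines, x² = z² + y² − 2·z·y·cos X = 1012.8, so x ≈ 31.824.
Law of cosines again: cos Z = (y² + x² − z²)/(2·y·x) ≈ 0.81384, so ∠Z ≈ 35.53°.

∠Z ≈ 35.53°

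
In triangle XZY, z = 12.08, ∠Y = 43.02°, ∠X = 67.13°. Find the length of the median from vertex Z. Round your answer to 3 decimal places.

The third angle is ∠Z = 180° − ∠Y − ∠X = 69.85°.
Law of sines: x = z·sin X/sin Z ≈ 11.856.
Law of sines: y = z·sin Y/sin Z ≈ 8.7789.
Median from Z: ½√(2·y² + 2·x² − z²) ≈ 8.5051.

8.505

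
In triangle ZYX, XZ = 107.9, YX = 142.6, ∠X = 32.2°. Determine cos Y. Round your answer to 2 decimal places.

By the law of cosines, ZY² = YX² + XZ² − 2·YX·XZ·cos X = 5937.2, so ZY ≈ 77.053.
Law of cosines again: cos Y = (ZY² + YX² − XZ²)/(2·ZY·YX) ≈ 0.66572, so ∠Y ≈ 48.26°.

0.67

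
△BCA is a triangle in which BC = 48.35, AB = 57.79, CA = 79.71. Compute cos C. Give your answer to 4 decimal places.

0.6943

By the law of cosines, cos C = (BC² + CA² − AB²) / (2·BC·CA) ≈ 0.69431, so ∠C ≈ 46.03°.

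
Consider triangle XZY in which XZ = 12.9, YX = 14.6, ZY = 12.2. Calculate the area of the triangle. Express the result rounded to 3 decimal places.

Semiperimeter s = (12.2 + 14.6 + 12.9)/2 = 19.85.
Heron's formula: area = √(19.85·7.65·5.25·6.95) ≈ 74.436.

74.436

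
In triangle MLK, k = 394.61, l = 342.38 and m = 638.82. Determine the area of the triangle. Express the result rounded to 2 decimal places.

area ≈ 58496.61

Semiperimeter s = (638.82 + 342.38 + 394.61)/2 = 687.9.
Heron's formula: area = √(687.9·49.085·345.52·293.29) ≈ 58497.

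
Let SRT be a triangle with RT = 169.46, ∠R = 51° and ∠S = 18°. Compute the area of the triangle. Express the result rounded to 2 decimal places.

The third angle is ∠T = 180° − ∠S − ∠R = 111.00°.
Law of sines: TS = RT·sin R/sin S ≈ 426.17.
Law of sines: SR = RT·sin T/sin S ≈ 511.96.
Area = ½·RT·TS·sin T ≈ 33711.

area ≈ 33711.37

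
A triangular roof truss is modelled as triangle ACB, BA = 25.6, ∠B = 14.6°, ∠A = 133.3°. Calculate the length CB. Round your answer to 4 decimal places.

The third angle is ∠C = 180° − ∠B − ∠A = 32.10°.
Law of sines: CB = BA·sin A/sin C ≈ 35.06.

35.0603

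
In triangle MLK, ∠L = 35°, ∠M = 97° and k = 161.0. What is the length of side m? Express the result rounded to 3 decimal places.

215.032

The third angle is ∠K = 180° − ∠M − ∠L = 48.00°.
Law of sines: m = k·sin M/sin K ≈ 215.03.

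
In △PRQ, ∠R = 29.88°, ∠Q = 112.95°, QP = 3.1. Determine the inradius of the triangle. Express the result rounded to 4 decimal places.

r ≈ 0.8525

The third angle is ∠P = 180° − ∠R − ∠Q = 37.17°.
Law of sines: RQ = QP·sin P/sin R ≈ 3.7596.
Law of sines: PR = QP·sin Q/sin R ≈ 5.73.
Area = ½·QP·RQ·sin Q ≈ 5.3661.
Semiperimeter s = (3.7596+3.1+5.73)/2 = 6.2948.
Inradius = area/s = 5.3661/6.2948 ≈ 0.85246.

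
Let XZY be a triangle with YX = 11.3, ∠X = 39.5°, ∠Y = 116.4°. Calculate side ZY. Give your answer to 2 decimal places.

17.60

The third angle is ∠Z = 180° − ∠Y − ∠X = 24.10°.
Law of sines: ZY = YX·sin X/sin Z ≈ 17.603.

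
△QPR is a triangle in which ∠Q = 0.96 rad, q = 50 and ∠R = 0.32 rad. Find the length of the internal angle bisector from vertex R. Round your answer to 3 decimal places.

t_R ≈ 53.217

The third angle is ∠P = π − ∠R − ∠Q = 1.862 rad.
Law of sines: p = q·sin P/sin Q ≈ 58.473.
Law of sines: r = q·sin R/sin Q ≈ 19.2.
The bisector from R has length 2·q·p·cos(∠R/2)/(q+p) ≈ 53.217.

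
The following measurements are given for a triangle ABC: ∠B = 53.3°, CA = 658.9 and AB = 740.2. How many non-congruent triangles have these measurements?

2

AB·sin B = 740.2·sin(53.3°) ≈ 593.5.
Since AB sin B < CA < AB (593.5 < 658.9 < 740.2), two triangles exist.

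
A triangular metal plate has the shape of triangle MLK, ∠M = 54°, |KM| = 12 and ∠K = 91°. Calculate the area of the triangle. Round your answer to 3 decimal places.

area ≈ 101.539

The third angle is ∠L = 180° − ∠K − ∠M = 35.00°.
Law of sines: |LK| = |KM|·sin M/sin L ≈ 16.926.
Law of sines: |ML| = |KM|·sin K/sin L ≈ 20.918.
Area = ½·|KM|·|LK|·sin K ≈ 101.54.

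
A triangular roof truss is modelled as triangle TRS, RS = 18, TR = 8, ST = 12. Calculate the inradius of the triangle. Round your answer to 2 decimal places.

r ≈ 2.01

Semiperimeter s = (18 + 12 + 8)/2 = 19.
Heron's formula: area = √(19·1·7·11) ≈ 38.249.
Inradius = area/s = 38.249/19 ≈ 2.0131.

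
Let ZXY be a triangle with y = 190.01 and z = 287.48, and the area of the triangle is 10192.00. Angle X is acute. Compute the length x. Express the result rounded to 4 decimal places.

131.8791

From area = ½·y·z·sin X, we get sin X = 2·area/(y·z) ≈ 0.37317.
Taking the acute solution, ∠X ≈ 21.91°.
Law of cosines then gives x ≈ 131.88.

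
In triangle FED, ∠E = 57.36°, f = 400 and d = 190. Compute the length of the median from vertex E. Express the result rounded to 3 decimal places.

By the law of cosines, e² = d² + f² − 2·d·f·cos E = 1.1412e+05, so e ≈ 337.81.
Median from E: ½√(2·d² + 2·f² − e²) ≈ 263.67.

263.668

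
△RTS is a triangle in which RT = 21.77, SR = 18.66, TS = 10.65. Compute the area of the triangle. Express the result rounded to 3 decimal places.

99.317

Semiperimeter s = (10.65 + 18.66 + 21.77)/2 = 25.54.
Heron's formula: area = √(25.54·14.89·6.88·3.77) ≈ 99.317.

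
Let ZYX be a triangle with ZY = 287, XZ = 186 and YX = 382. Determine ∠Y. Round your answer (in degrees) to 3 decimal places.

By the law of cosines, cos Y = (ZY² + YX² − XZ²) / (2·ZY·YX) ≈ 0.88338, so ∠Y ≈ 27.95°.

27.947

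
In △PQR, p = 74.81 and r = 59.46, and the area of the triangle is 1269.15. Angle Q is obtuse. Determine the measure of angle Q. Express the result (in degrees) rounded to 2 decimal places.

145.21

From area = ½·r·p·sin Q, we get sin Q = 2·area/(r·p) ≈ 0.57063.
Taking the obtuse solution, ∠Q ≈ 145.21°.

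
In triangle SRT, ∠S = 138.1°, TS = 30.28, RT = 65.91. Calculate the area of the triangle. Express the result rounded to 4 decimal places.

Law of sines: sin R = TS·sin S/RT ≈ 0.30681.
Since RT ≥ TS, only the acute value applies: ∠R ≈ 17.87°.
Then ∠T = 180° − ∠S − ∠R ≈ 24.03°.
Law of sines gives SR = RT·sin T/sin S ≈ 40.193.
Area = ½·RT·TS·sin T ≈ 406.4.

406.3951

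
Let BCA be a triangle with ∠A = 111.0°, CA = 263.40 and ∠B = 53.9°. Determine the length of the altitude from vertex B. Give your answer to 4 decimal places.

The third angle is ∠C = 180° − ∠A − ∠B = 15.10°.
Law of sines: AB = CA·sin C/sin B ≈ 84.923.
Law of sines: BC = CA·sin A/sin B ≈ 304.34.
Area = ½·CA·AB·sin A ≈ 10441.
The altitude from B has length 2·area/CA ≈ 79.282.

h_B ≈ 79.2824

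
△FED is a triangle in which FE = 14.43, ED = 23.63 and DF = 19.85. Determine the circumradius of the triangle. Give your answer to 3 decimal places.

By the law of cosines, cos F = (DF² + FE² − ED²) / (2·DF·FE) ≈ 0.07658, so ∠F ≈ 85.61°.
Circumradius = ED/(2 sin F) ≈ 11.85.

11.850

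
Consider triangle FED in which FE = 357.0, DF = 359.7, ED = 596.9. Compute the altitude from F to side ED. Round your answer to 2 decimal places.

Semiperimeter s = (596.9 + 359.7 + 357)/2 = 656.8.
Heron's formula: area = √(656.8·59.9·297.1·299.8) ≈ 59197.
The altitude from F has length 2·area/ED ≈ 198.35.

198.35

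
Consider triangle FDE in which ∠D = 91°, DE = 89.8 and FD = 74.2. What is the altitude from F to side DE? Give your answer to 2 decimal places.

h_F ≈ 74.19

By the law of cosines, EF² = FD² + DE² − 2·FD·DE·cos D = 13802, so EF ≈ 117.48.
Area = ½·FD·DE·sin D ≈ 3331.1.
The altitude from F has length 2·area/DE ≈ 74.189.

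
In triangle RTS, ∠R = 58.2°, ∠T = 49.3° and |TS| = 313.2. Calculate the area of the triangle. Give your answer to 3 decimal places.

area ≈ 41726.800

The third angle is ∠S = 180° − ∠R − ∠T = 72.50°.
Law of sines: |SR| = |TS|·sin T/sin R ≈ 279.39.
Law of sines: |RT| = |TS|·sin S/sin R ≈ 351.46.
Area = ½·|TS|·|SR|·sin S ≈ 41727.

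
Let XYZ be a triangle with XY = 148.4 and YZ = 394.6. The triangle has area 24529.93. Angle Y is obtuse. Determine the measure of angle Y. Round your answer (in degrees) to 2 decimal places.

From area = ½·XY·YZ·sin Y, we get sin Y = 2·area/(XY·YZ) ≈ 0.83779.
Taking the obtuse solution, ∠Y ≈ 123.09°.

123.09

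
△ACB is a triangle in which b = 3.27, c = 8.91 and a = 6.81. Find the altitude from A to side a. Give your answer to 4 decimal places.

Semiperimeter s = (6.81 + 8.91 + 3.27)/2 = 9.495.
Heron's formula: area = √(9.495·2.685·0.585·6.225) ≈ 9.6353.
The altitude from A has length 2·area/a ≈ 2.8298.

h_A ≈ 2.8298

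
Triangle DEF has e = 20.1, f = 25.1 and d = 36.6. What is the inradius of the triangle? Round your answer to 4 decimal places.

r ≈ 5.8780

Semiperimeter s = (36.6 + 20.1 + 25.1)/2 = 40.9.
Heron's formula: area = √(40.9·4.3·20.8·15.8) ≈ 240.41.
Inradius = area/s = 240.41/40.9 ≈ 5.878.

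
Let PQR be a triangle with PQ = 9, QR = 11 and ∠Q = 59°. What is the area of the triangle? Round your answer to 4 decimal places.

Area = ½·PQ·QR·sin Q ≈ 42.43.

area ≈ 42.4298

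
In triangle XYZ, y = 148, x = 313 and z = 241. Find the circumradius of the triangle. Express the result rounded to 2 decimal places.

By the law of cosines, cos X = (y² + z² − x²) / (2·y·z) ≈ -0.25210, so ∠X ≈ 1.826 rad.
Circumradius = x/(2 sin X) ≈ 161.72.

161.72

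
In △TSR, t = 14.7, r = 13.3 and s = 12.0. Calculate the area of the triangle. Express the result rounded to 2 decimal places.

75.38

Semiperimeter p = (14.7 + 12 + 13.3)/2 = 20.
Heron's formula: area = √(20·5.3·8·6.7) ≈ 75.376.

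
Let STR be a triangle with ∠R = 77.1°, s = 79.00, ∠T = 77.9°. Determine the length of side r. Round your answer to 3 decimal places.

182.212

The third angle is ∠S = 180° − ∠T − ∠R = 25.00°.
Law of sines: r = s·sin R/sin S ≈ 182.21.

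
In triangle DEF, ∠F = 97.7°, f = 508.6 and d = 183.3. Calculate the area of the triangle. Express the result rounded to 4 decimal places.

area ≈ 40915.7075

Law of sines: sin D = d·sin F/f ≈ 0.35715.
Since f ≥ d, only the acute value applies: ∠D ≈ 20.93°.
Then ∠E = 180° − ∠F − ∠D ≈ 61.37°.
Law of sines gives e = f·sin E/sin F ≈ 450.5.
Area = ½·f·d·sin E ≈ 40916.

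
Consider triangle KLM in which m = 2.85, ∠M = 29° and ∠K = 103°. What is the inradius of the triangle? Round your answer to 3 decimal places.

The third angle is ∠L = 180° − ∠M − ∠K = 48.00°.
Law of sines: k = m·sin K/sin M ≈ 5.7279.
Law of sines: l = m·sin L/sin M ≈ 4.3686.
Area = ½·m·k·sin L ≈ 6.0658.
Semiperimeter s = (5.7279+4.3686+2.85)/2 = 6.4733.
Inradius = area/s = 6.0658/6.4733 ≈ 0.93705.

0.937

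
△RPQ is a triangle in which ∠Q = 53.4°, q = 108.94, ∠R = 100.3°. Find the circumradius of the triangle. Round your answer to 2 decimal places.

67.85

The third angle is ∠P = 180° − ∠Q − ∠R = 26.30°.
Law of sines: r = q·sin R/sin Q ≈ 133.51.
Law of sines: p = q·sin P/sin Q ≈ 60.123.
Circumradius = q/(2 sin Q) ≈ 67.849.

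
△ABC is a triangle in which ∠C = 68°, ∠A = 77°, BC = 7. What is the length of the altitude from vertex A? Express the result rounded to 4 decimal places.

The third angle is ∠B = 180° − ∠C − ∠A = 35.00°.
Law of sines: CA = BC·sin B/sin A ≈ 4.1206.
Law of sines: AB = BC·sin C/sin A ≈ 6.661.
Area = ½·BC·CA·sin C ≈ 13.372.
The altitude from A has length 2·area/BC ≈ 3.8206.

h_A ≈ 3.8206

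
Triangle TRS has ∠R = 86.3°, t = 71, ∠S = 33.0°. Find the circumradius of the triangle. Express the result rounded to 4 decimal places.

The third angle is ∠T = 180° − ∠R − ∠S = 60.70°.
Law of sines: r = t·sin R/sin T ≈ 81.246.
Law of sines: s = t·sin S/sin T ≈ 44.342.
Circumradius = t/(2 sin T) ≈ 40.708.

40.7078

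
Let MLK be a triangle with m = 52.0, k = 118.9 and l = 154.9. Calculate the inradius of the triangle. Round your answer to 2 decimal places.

15.48

Semiperimeter s = (52 + 154.9 + 118.9)/2 = 162.9.
Heron's formula: area = √(162.9·110.9·8·44) ≈ 2521.7.
Inradius = area/s = 2521.7/162.9 ≈ 15.48.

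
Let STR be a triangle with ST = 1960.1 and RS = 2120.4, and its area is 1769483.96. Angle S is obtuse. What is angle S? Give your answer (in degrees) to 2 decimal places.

∠S ≈ 121.63°

From area = ½·RS·ST·sin S, we get sin S = 2·area/(RS·ST) ≈ 0.85149.
Taking the obtuse solution, ∠S ≈ 121.63°.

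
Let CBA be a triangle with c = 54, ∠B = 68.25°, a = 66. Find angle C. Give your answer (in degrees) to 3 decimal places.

By the law of cosines, b² = a² + c² − 2·a·c·cos B = 4630.7, so b ≈ 68.049.
Law of cosines again: cos C = (b² + a² − c²)/(2·b·a) ≈ 0.67584, so ∠C ≈ 47.48°.

47.481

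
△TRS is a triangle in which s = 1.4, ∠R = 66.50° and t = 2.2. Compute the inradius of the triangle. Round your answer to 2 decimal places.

0.50

By the law of cosines, r² = s² + t² − 2·s·t·cos R = 4.3437, so r ≈ 2.0842.
Area = ½·s·t·sin R ≈ 1.4123.
Semiperimeter p = (2.2+2.0842+1.4)/2 = 2.8421.
Inradius = area/p = 1.4123/2.8421 ≈ 0.49692.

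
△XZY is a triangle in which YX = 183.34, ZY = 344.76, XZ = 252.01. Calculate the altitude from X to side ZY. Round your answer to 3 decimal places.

130.256

Semiperimeter s = (344.76 + 183.34 + 252.01)/2 = 390.06.
Heron's formula: area = √(390.06·45.295·206.72·138.05) ≈ 22454.
The altitude from X has length 2·area/ZY ≈ 130.26.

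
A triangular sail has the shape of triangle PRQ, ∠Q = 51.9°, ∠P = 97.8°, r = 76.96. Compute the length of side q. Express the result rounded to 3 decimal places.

The third angle is ∠R = 180° − ∠Q − ∠P = 30.30°.
Law of sines: q = r·sin Q/sin R ≈ 120.04.

120.038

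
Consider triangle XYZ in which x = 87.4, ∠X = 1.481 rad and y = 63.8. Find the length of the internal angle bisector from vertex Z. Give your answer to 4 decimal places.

Law of sines: sin Y = y·sin X/x ≈ 0.72704.
Since x ≥ y, only the acute value applies: ∠Y ≈ 0.814 rad.
Then ∠Z = π − ∠X − ∠Y ≈ 0.847 rad.
Law of sines gives z = x·sin Z/sin X ≈ 65.73.
The bisector from Z has length 2·x·y·cos(∠Z/2)/(x+y) ≈ 67.248.

t_Z ≈ 67.2482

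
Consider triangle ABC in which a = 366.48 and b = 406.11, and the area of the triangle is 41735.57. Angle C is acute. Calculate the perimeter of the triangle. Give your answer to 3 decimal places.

1002.355

From area = ½·a·b·sin C, we get sin C = 2·area/(a·b) ≈ 0.56084.
Taking the acute solution, ∠C ≈ 34.11°.
Law of cosines then gives c ≈ 229.76.
Perimeter = 366.48 + 406.11 + 229.76 = 1002.4.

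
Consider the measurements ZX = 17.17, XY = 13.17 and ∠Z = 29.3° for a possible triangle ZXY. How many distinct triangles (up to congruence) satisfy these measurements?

2

ZX·sin Z = 17.17·sin(29.3°) ≈ 8.403.
Since ZX sin Z < XY < ZX (8.403 < 13.17 < 17.17), two triangles exist.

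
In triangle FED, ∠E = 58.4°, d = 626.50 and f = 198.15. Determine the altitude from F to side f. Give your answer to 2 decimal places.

h_F ≈ 533.61

By the law of cosines, e² = d² + f² − 2·d·f·cos E = 3.0167e+05, so e ≈ 549.24.
Area = ½·d·f·sin E ≈ 52867.
The altitude from F has length 2·area/f ≈ 533.61.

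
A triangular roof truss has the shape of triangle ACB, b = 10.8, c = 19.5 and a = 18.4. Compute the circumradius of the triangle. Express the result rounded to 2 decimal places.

By the law of cosines, cos A = (c² + b² − a²) / (2·c·b) ≈ 0.37590, so ∠A ≈ 67.92°.
Circumradius = a/(2 sin A) ≈ 9.9281.

R ≈ 9.93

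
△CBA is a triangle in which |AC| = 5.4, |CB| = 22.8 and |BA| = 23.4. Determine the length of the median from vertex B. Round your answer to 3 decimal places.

m_B ≈ 22.944

Median from B: ½√(2·|CB|² + 2·|BA|² − |AC|²) ≈ 22.944.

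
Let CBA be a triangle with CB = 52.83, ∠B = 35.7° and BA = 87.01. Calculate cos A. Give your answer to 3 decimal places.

cos A ≈ 0.820

By the law of cosines, AC² = CB² + BA² − 2·CB·BA·cos B = 2895.9, so AC ≈ 53.813.
Law of cosines again: cos A = (BA² + AC² − CB²)/(2·BA·AC) ≈ 0.81964, so ∠A ≈ 34.95°.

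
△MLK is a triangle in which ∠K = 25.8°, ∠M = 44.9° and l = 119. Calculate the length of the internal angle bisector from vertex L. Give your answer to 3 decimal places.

t_L ≈ 39.280

The third angle is ∠L = 180° − ∠K − ∠M = 109.30°.
Law of sines: m = l·sin M/sin L ≈ 89.
Law of sines: k = l·sin K/sin L ≈ 54.877.
The bisector from L has length 2·k·m·cos(∠L/2)/(k+m) ≈ 39.28.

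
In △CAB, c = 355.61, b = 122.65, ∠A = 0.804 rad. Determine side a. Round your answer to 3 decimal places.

284.566

By the law of cosines, a² = b² + c² − 2·b·c·cos A = 80978, so a ≈ 284.57.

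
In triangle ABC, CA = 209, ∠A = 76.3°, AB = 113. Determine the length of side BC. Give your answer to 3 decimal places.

By the law of cosines, BC² = CA² + AB² − 2·CA·AB·cos A = 45263, so BC ≈ 212.75.

212.751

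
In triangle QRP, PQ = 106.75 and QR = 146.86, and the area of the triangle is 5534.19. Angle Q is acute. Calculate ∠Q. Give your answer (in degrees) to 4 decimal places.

44.9114

From area = ½·PQ·QR·sin Q, we get sin Q = 2·area/(PQ·QR) ≈ 0.70601.
Taking the acute solution, ∠Q ≈ 44.91°.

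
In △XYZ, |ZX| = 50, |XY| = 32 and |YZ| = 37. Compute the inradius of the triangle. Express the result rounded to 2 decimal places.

Semiperimeter s = (37 + 50 + 32)/2 = 59.5.
Heron's formula: area = √(59.5·22.5·9.5·27.5) ≈ 591.4.
Inradius = area/s = 591.4/59.5 ≈ 9.9394.

9.94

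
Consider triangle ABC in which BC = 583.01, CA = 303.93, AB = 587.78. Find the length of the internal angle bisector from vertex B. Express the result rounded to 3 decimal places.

t_B ≈ 565.322

By the law of cosines, cos B = (AB² + BC² − CA²) / (2·AB·BC) ≈ 0.86525, so ∠B ≈ 30.09°.
The bisector from B has length 2·AB·BC·cos(∠B/2)/(AB+BC) ≈ 565.32.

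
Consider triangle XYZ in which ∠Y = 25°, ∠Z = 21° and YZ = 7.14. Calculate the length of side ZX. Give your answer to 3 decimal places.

4.195

The third angle is ∠X = 180° − ∠Y − ∠Z = 134.00°.
Law of sines: ZX = YZ·sin Y/sin X ≈ 4.1948.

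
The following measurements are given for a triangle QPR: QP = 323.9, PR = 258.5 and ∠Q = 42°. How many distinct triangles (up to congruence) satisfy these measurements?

QP·sin Q = 323.9·sin(42°) ≈ 216.7.
Since QP sin Q < PR < QP (216.7 < 258.5 < 323.9), two triangles exist.

2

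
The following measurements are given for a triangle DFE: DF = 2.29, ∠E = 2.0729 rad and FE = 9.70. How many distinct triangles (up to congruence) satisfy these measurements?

FE·sin E = 9.70·sin(2.0729 rad) ≈ 8.503.
Since ∠E is not acute, a triangle exists only if DF > FE; here DF ≤ FE, so there is no triangle.

0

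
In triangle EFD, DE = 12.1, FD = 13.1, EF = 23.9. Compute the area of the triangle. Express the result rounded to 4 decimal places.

area ≈ 47.6947

Semiperimeter s = (13.1 + 12.1 + 23.9)/2 = 24.55.
Heron's formula: area = √(24.55·11.45·12.45·0.65) ≈ 47.695.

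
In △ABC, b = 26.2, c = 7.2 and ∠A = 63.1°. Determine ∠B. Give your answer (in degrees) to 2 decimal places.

By the law of cosines, a² = b² + c² − 2·b·c·cos A = 567.59, so a ≈ 23.824.
Law of cosines again: cos B = (c² + a² − b²)/(2·c·a) ≈ -0.19534, so ∠B ≈ 101.26°.

∠B ≈ 101.26°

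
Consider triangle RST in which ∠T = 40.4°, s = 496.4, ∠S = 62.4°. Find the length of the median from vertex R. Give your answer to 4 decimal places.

The third angle is ∠R = 180° − ∠S − ∠T = 77.20°.
Law of sines: r = s·sin R/sin S ≈ 546.22.
Law of sines: t = s·sin T/sin S ≈ 363.04.
Median from R: ½√(2·s² + 2·t² − r²) ≈ 338.4.

m_R ≈ 338.4015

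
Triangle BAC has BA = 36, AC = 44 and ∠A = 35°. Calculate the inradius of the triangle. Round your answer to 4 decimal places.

r ≈ 8.6333

By the law of cosines, CB² = BA² + AC² − 2·BA·AC·cos A = 636.93, so CB ≈ 25.237.
Area = ½·BA·AC·sin A ≈ 454.27.
Semiperimeter s = (44+25.237+36)/2 = 52.619.
Inradius = area/s = 454.27/52.619 ≈ 8.6333.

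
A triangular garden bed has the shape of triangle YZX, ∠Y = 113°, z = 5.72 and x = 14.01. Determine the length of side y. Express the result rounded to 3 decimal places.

By the law of cosines, y² = z² + x² − 2·z·x·cos Y = 291.62, so y ≈ 17.077.

17.077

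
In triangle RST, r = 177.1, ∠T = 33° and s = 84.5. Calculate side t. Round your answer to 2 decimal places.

By the law of cosines, t² = r² + s² − 2·r·s·cos T = 13403, so t ≈ 115.77.

115.77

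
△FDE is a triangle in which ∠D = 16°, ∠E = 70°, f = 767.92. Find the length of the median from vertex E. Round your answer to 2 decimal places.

431.91

The third angle is ∠F = 180° − ∠D − ∠E = 94.00°.
Law of sines: d = f·sin D/sin F ≈ 212.18.
Law of sines: e = f·sin E/sin F ≈ 723.37.
Median from E: ½√(2·f² + 2·d² − e²) ≈ 431.91.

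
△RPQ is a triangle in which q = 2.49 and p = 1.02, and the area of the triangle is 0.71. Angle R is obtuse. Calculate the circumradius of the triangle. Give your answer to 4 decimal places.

From area = ½·p·q·sin R, we get sin R = 2·area/(p·q) ≈ 0.55910.
Taking the obtuse solution, ∠R ≈ 146.01°.
Law of cosines then gives r ≈ 3.3841.
Circumradius = r/(2 sin R) ≈ 3.0264.

3.0264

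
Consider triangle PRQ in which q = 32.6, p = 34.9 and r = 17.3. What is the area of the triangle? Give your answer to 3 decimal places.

area ≈ 279.681

Semiperimeter s = (34.9 + 17.3 + 32.6)/2 = 42.4.
Heron's formula: area = √(42.4·7.5·25.1·9.8) ≈ 279.68.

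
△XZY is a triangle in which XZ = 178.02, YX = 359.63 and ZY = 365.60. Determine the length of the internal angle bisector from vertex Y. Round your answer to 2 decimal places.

351.51

By the law of cosines, cos Y = (ZY² + YX² − XZ²) / (2·ZY·YX) ≈ 0.87962, so ∠Y ≈ 0.4957 rad.
The bisector from Y has length 2·ZY·YX·cos(∠Y/2)/(ZY+YX) ≈ 351.51.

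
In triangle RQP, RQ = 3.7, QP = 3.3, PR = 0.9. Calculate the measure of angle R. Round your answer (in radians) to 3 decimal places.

0.998

By the law of cosines, cos R = (PR² + RQ² − QP²) / (2·PR·RQ) ≈ 0.54204, so ∠R ≈ 0.998 rad.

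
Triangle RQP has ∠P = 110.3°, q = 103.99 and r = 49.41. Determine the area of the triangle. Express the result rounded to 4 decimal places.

Area = ½·r·q·sin P ≈ 2409.5.

2409.5051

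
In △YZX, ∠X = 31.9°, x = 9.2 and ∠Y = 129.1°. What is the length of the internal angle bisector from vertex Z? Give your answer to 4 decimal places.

The third angle is ∠Z = 180° − ∠X − ∠Y = 19.00°.
Law of sines: y = x·sin Y/sin X ≈ 13.511.
Law of sines: z = x·sin Z/sin X ≈ 5.6681.
The bisector from Z has length 2·x·y·cos(∠Z/2)/(x+y) ≈ 10.796.

10.7962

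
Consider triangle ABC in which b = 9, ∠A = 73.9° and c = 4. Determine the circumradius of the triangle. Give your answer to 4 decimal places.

By the law of cosines, a² = b² + c² − 2·b·c·cos A = 77.033, so a ≈ 8.7769.
Area = ½·b·c·sin A ≈ 17.294.
Circumradius = a/(2 sin A) ≈ 4.5676.

R ≈ 4.5676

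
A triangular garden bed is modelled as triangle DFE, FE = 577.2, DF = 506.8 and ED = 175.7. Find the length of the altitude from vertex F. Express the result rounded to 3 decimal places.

Semiperimeter s = (577.2 + 175.7 + 506.8)/2 = 629.85.
Heron's formula: area = √(629.85·52.65·454.15·123.05) ≈ 43049.
The altitude from F has length 2·area/ED ≈ 490.02.

490.023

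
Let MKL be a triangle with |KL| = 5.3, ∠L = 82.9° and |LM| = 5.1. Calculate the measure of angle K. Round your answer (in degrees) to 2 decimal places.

By the law of cosines, |MK|² = |KL|² + |LM|² − 2·|KL|·|LM|·cos L = 47.418, so |MK| ≈ 6.8861.
Law of cosines again: cos K = (|MK|² + |KL|² − |LM|²)/(2·|MK|·|KL|) ≈ 0.67813, so ∠K ≈ 47.30°.

∠K ≈ 47.30°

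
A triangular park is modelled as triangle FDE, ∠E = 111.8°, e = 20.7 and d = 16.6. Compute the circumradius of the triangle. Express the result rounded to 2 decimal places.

R ≈ 11.15

Law of sines: sin D = d·sin E/e ≈ 0.74458.
Since e ≥ d, only the acute value applies: ∠D ≈ 48.12°.
Then ∠F = 180° − ∠E − ∠D ≈ 20.08°.
Law of sines gives f = e·sin F/sin E ≈ 7.6532.
Circumradius = e/(2 sin E) ≈ 11.147.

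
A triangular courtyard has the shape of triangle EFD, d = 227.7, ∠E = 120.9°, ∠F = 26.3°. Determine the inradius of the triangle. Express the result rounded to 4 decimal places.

46.9751

The third angle is ∠D = 180° − ∠E − ∠F = 32.80°.
Law of sines: e = d·sin E/sin D ≈ 360.68.
Law of sines: f = d·sin F/sin D ≈ 186.24.
Area = ½·d·e·sin F ≈ 18194.
Semiperimeter s = (360.68+186.24+227.7)/2 = 387.31.
Inradius = area/s = 18194/387.31 ≈ 46.975.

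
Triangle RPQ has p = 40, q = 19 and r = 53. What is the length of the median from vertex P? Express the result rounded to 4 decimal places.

m_P ≈ 34.4238

Median from P: ½√(2·q² + 2·r² − p²) ≈ 34.424.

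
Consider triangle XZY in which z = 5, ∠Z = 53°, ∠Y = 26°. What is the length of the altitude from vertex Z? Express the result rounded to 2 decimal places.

The third angle is ∠X = 180° − ∠Z − ∠Y = 101.00°.
Law of sines: x = z·sin X/sin Z ≈ 6.1457.
Law of sines: y = z·sin Y/sin Z ≈ 2.7445.
Area = ½·z·x·sin Y ≈ 6.7352.
The altitude from Z has length 2·area/z ≈ 2.6941.

2.69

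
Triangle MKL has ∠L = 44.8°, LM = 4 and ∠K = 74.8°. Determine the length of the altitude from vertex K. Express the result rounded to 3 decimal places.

h_K ≈ 2.540

The third angle is ∠M = 180° − ∠K − ∠L = 60.40°.
Law of sines: KL = LM·sin M/sin K ≈ 3.6041.
Law of sines: MK = LM·sin L/sin K ≈ 2.9207.
Area = ½·LM·KL·sin L ≈ 5.0791.
The altitude from K has length 2·area/LM ≈ 2.5395.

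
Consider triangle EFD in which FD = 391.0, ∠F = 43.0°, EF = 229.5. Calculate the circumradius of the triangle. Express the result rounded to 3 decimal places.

By the law of cosines, DE² = EF² + FD² − 2·EF·FD·cos F = 74296, so DE ≈ 272.57.
Area = ½·EF·FD·sin F ≈ 30599.
Circumradius = DE/(2 sin F) ≈ 199.83.

R ≈ 199.834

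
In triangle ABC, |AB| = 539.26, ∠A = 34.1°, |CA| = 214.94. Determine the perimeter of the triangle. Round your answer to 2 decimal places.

By the law of cosines, |BC|² = |CA|² + |AB|² − 2·|CA|·|AB|·cos A = 1.4504e+05, so |BC| ≈ 380.84.
Semiperimeter s = (380.84+214.94+539.26)/2 = 567.52.
Perimeter = 380.84 + 214.94 + 539.26 = 1135.

1135.04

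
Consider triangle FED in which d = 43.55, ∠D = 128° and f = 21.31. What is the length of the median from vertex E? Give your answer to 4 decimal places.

Law of sines: sin F = f·sin D/d ≈ 0.38559.
Since d ≥ f, only the acute value applies: ∠F ≈ 22.68°.
Then ∠E = 180° − ∠D − ∠F ≈ 29.32°.
Law of sines gives e = d·sin E/sin D ≈ 27.063.
Median from E: ½√(2·d² + 2·f² − e²) ≈ 31.5.

31.5002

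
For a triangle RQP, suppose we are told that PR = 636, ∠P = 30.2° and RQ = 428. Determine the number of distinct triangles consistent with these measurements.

PR·sin P = 636·sin(30.2°) ≈ 319.9.
Since PR sin P < RQ < PR (319.9 < 428 < 636), two triangles exist.

2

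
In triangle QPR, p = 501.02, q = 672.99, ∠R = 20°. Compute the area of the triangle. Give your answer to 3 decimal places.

57661.424

Area = ½·q·p·sin R ≈ 57661.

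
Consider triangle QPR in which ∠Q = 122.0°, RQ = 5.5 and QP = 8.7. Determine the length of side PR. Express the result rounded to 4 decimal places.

By the law of cosines, PR² = RQ² + QP² − 2·RQ·QP·cos Q = 156.65, so PR ≈ 12.516.

12.5161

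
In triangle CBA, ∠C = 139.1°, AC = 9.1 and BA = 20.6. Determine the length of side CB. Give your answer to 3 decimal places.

Law of sines: sin B = AC·sin C/BA ≈ 0.28923.
Since BA ≥ AC, only the acute value applies: ∠B ≈ 16.81°.
Then ∠A = 180° − ∠C − ∠B ≈ 24.09°.
Law of sines gives CB = BA·sin A/sin C ≈ 12.841.

12.841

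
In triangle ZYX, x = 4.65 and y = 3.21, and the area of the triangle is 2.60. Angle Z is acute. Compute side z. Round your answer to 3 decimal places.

1.986

From area = ½·y·x·sin Z, we get sin Z = 2·area/(y·x) ≈ 0.34837.
Taking the acute solution, ∠Z ≈ 20.39°.
Law of cosines then gives z ≈ 1.9859.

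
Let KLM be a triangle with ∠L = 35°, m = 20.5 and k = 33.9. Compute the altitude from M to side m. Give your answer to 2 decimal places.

h_M ≈ 19.44

By the law of cosines, l² = m² + k² − 2·m·k·cos L = 430.92, so l ≈ 20.759.
Area = ½·m·k·sin L ≈ 199.3.
The altitude from M has length 2·area/m ≈ 19.444.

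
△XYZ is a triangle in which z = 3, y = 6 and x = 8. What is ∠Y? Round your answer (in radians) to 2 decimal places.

By the law of cosines, cos Y = (z² + x² − y²) / (2·z·x) ≈ 0.77083, so ∠Y ≈ 0.691 rad.

0.69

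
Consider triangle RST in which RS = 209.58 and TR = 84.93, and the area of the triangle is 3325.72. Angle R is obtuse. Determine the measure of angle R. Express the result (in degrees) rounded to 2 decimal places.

From area = ½·TR·RS·sin R, we get sin R = 2·area/(TR·RS) ≈ 0.37368.
Taking the obtuse solution, ∠R ≈ 158.06°.

∠R ≈ 158.06°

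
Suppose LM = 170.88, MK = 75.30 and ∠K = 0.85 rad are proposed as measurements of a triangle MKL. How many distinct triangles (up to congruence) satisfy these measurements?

1

MK·sin K = 75.30·sin(0.85 rad) ≈ 56.57.
Since LM ≥ MK, exactly one triangle exists.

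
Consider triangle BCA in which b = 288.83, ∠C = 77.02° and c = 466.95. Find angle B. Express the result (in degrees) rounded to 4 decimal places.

Law of sines: sin B = b·sin C/c ≈ 0.60274.
Since c ≥ b, only the acute value applies: ∠B ≈ 37.07°.
Then ∠A = 180° − ∠C − ∠B ≈ 65.91°.

37.0665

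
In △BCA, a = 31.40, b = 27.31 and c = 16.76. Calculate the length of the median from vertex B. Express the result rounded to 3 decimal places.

Median from B: ½√(2·c² + 2·a² − b²) ≈ 21.142.

m_B ≈ 21.142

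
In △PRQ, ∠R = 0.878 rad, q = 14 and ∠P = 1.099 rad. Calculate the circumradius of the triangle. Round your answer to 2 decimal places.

The third angle is ∠Q = π − ∠P − ∠R = 1.165 rad.
Law of sines: p = q·sin P/sin Q ≈ 13.575.
Law of sines: r = q·sin R/sin Q ≈ 11.727.
Circumradius = q/(2 sin Q) ≈ 7.6201.

7.62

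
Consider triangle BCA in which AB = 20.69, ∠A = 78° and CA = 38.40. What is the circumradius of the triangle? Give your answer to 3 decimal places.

R ≈ 20.269

By the law of cosines, BC² = CA² + AB² − 2·CA·AB·cos A = 1572.3, so BC ≈ 39.652.
Area = ½·CA·AB·sin A ≈ 388.57.
Circumradius = BC/(2 sin A) ≈ 20.269.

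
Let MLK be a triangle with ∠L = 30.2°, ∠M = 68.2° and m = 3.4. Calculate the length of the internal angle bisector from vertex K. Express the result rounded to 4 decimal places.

The third angle is ∠K = 180° − ∠M − ∠L = 81.60°.
Law of sines: l = m·sin L/sin M ≈ 1.842.
Law of sines: k = m·sin K/sin M ≈ 3.6226.
The bisector from K has length 2·m·l·cos(∠K/2)/(m+l) ≈ 1.8088.

t_K ≈ 1.8088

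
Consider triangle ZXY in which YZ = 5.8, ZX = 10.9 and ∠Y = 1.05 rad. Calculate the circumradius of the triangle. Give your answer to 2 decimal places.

6.28

Law of sines: sin X = YZ·sin Y/ZX ≈ 0.46156.
Since ZX ≥ YZ, only the acute value applies: ∠X ≈ 0.480 rad.
Then ∠Z = π − ∠Y − ∠X ≈ 1.612 rad.
Law of sines gives XY = ZX·sin Z/sin Y ≈ 12.555.
Circumradius = ZX/(2 sin Y) ≈ 6.283.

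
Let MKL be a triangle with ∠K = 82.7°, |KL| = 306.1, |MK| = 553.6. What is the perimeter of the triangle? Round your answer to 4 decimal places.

1457.2836

By the law of cosines, |LM|² = |MK|² + |KL|² − 2·|MK|·|KL|·cos K = 3.5711e+05, so |LM| ≈ 597.58.
Semiperimeter s = (306.1+597.58+553.6)/2 = 728.64.
Perimeter = 306.1 + 597.58 + 553.6 = 1457.3.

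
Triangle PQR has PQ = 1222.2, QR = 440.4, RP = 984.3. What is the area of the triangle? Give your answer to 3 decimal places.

Semiperimeter s = (440.4 + 984.3 + 1222.2)/2 = 1323.4.
Heron's formula: area = √(1323.4·883.05·339.15·101.25) ≈ 2.0033e+05.

area ≈ 200327.164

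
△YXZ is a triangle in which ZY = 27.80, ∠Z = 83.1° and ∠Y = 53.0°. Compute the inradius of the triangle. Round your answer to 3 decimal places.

The third angle is ∠X = 180° − ∠Z − ∠Y = 43.90°.
Law of sines: XZ = ZY·sin Y/sin X ≈ 32.019.
Law of sines: YX = ZY·sin Z/sin X ≈ 39.802.
Area = ½·ZY·XZ·sin Z ≈ 441.84.
Semiperimeter s = (32.019+27.8+39.802)/2 = 49.81.
Inradius = area/s = 441.84/49.81 ≈ 8.8705.

8.870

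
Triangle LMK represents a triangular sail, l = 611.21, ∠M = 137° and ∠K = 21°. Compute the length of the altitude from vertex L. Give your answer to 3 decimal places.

The third angle is ∠L = 180° − ∠M − ∠K = 22.00°.
Law of sines: m = l·sin M/sin L ≈ 1112.8.
Law of sines: k = l·sin K/sin L ≈ 584.71.
Area = ½·l·m·sin K ≈ 1.2187e+05.
The altitude from L has length 2·area/l ≈ 398.77.

398.775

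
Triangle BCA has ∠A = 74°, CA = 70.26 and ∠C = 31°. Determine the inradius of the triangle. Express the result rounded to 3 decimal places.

The third angle is ∠B = 180° − ∠C − ∠A = 75.00°.
Law of sines: AB = CA·sin C/sin B ≈ 37.463.
Law of sines: BC = CA·sin A/sin B ≈ 69.921.
Area = ½·CA·AB·sin A ≈ 1265.1.
Semiperimeter s = (70.26+37.463+69.921)/2 = 88.822.
Inradius = area/s = 1265.1/88.822 ≈ 14.243.

r ≈ 14.243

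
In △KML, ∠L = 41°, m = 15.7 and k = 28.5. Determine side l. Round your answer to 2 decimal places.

By the law of cosines, l² = k² + m² − 2·k·m·cos L = 383.35, so l ≈ 19.579.

19.58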